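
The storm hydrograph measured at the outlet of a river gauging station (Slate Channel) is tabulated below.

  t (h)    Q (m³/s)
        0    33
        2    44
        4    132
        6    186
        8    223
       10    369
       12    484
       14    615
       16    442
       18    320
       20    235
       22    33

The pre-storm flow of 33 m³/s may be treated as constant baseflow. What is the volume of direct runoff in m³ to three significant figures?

Direct-runoff ordinates (Q − Q_b): 0.0, 11.0, 99.0, 153.0, 190.0, 336.0, 451.0, 582.0, 409.0, 287.0, 202.0, 0.0 m³/s.
ΣQ_DR = 2720 m³/s.
With Δt = 2 h = 7200 s, V = ΣQ_DR · Δt = 2720 × 7200 = 1.96 × 10^7 m³.

V ≈ 1.96 × 10^7 m³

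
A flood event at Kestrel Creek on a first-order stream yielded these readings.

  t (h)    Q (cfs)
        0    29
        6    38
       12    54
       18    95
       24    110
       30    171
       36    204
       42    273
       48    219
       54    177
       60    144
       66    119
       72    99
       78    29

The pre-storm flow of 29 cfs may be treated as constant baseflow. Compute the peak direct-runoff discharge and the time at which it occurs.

Q_p = 244.0 cfs at t = 42 h

Subtracting baseflow gives direct-runoff ordinates: 0.0, 9.0, 25.0, 66.0, 81.0, 142.0, 175.0, 244.0, 190.0, 148.0, 115.0, 90.0, 70.0, 0.0 cfs.
The maximum is 244.0 cfs, occurring at the reading for t = 42 h.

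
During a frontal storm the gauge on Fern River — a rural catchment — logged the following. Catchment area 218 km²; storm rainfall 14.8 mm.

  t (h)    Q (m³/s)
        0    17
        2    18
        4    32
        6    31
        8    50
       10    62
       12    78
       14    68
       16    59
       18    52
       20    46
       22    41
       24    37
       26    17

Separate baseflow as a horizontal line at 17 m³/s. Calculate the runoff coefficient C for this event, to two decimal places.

C ≈ 0.83

ΣQ_DR = 370.0 m³/s; V = ΣQ_DR·Δt = 2.664 × 10^6 m³.
Runoff depth d = V / A = 12.22 mm.
C = d / P = 12.22 / 14.8 = 0.83.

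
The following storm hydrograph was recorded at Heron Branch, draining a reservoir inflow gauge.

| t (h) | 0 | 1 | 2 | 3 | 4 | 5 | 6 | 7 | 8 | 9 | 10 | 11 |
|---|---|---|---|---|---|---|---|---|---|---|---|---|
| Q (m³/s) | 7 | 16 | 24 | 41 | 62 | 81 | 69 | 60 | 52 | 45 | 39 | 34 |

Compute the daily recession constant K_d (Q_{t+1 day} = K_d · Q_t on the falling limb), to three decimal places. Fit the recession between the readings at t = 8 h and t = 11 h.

Between t = 8 h and t = 11 h the flow falls from 52 to 34 m³/s over 3×1 h = 3 h.
Per-interval ratio K = (34/52)^(1/3) = 0.8679; K_d = K^(24/1) = 0.033.

K_d ≈ 0.033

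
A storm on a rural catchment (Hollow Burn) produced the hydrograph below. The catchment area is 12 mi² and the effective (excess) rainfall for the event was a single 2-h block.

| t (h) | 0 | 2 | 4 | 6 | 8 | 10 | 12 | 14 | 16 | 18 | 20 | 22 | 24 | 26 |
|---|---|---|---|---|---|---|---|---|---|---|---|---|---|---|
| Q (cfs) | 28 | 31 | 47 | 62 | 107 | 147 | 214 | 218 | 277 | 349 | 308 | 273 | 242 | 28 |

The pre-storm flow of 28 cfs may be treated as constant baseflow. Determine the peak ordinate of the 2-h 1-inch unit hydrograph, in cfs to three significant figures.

U_p ≈ 641 cfs

Direct runoff: 0.0, 3.0, 19.0, 34.0, 79.0, 119.0, 186.0, 190.0, 249.0, 321.0, 280.0, 245.0, 214.0, 0.0 cfs; ΣQ_DR = 1939 cfs, peak = 321.0 cfs.
Runoff depth d = ΣQ_DR·Δt / A = 1939 × 7200 / (12 mi²) = 0.5008 in.
The 1-inch UH is the DRH scaled by (1 in)/d, so U_p = 321.0 × 1/0.5008 = 641 cfs.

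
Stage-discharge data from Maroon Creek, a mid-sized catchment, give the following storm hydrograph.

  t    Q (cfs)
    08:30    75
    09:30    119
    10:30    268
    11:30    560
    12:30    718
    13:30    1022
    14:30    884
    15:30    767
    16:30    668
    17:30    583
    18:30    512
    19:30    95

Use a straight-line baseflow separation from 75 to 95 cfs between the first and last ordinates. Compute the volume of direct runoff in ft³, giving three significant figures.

V ≈ 1.89 × 10^7 ft³

Direct-runoff ordinates (Q − Q_b): 0.00, 42.18, 189.36, 479.55, 635.73, 937.91, 798.09, 679.27, 578.45, 491.64, 418.82, 0.00 cfs.
ΣQ_DR = 5251 cfs.
With Δt = 1 h = 3600 s, V = ΣQ_DR · Δt = 5251 × 3600 = 1.89 × 10^7 ft³.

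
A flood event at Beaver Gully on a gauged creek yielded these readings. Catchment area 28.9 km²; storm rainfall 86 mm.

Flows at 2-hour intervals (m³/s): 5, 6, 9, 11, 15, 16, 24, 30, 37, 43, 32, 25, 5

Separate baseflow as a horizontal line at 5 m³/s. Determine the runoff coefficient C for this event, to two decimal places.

ΣQ_DR = 193.0 m³/s; V = ΣQ_DR·Δt = 1.390 × 10^6 m³.
Runoff depth d = V / A = 48.08 mm.
C = d / P = 48.08 / 86 = 0.56.

C ≈ 0.56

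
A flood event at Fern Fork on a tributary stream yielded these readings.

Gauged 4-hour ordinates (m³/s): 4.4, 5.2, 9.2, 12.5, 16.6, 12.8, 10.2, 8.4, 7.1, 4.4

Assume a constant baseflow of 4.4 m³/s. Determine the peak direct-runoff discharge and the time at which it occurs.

Subtracting baseflow gives direct-runoff ordinates: 0.0, 0.8, 4.8, 8.1, 12.2, 8.4, 5.8, 4.0, 2.7, 0.0 m³/s.
The maximum is 12.2 m³/s, occurring at the reading for t = 16 h.

Q_p = 12.2 m³/s at t = 16 h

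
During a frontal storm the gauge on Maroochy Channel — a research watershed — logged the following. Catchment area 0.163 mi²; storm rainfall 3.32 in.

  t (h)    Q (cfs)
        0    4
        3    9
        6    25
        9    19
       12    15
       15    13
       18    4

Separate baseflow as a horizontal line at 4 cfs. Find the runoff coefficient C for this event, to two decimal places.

ΣQ_DR = 61.00 cfs; V = ΣQ_DR·Δt = 6.588 × 10^5 ft³.
Runoff depth d = V / A = 1.740 in.
C = d / P = 1.740 / 3.32 = 0.52.

C ≈ 0.52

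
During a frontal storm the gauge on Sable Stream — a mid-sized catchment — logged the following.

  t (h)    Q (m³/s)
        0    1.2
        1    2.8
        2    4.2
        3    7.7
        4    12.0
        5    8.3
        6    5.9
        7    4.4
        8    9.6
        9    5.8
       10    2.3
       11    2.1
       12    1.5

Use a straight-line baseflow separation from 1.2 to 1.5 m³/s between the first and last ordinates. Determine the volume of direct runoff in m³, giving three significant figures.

V ≈ 1.81 × 10^5 m³

Direct-runoff ordinates (Q − Q_b): 0.00, 1.57, 2.95, 6.42, 10.70, 6.97, 4.55, 3.02, 8.20, 4.38, 0.85, 0.62, 0.00 m³/s.
ΣQ_DR = 50.25 m³/s.
With Δt = 1 h = 3600 s, V = ΣQ_DR · Δt = 50.25 × 3600 = 1.81 × 10^5 m³.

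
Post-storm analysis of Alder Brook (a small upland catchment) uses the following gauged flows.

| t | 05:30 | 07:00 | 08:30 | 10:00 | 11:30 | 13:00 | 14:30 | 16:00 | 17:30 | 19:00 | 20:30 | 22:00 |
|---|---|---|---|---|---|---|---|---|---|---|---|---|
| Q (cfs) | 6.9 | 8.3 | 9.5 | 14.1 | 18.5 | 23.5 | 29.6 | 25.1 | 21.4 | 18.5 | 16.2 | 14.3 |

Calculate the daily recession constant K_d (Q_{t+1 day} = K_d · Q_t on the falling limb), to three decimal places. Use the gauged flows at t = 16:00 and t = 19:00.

K_d ≈ 0.087

Between t = 16:00 and t = 19:00 the flow falls from 25.1 to 18.5 cfs over 2×1.5 h = 3 h.
Per-interval ratio K = (18.5/25.1)^(1/2) = 0.8585; K_d = K^(24/1.5) = 0.087.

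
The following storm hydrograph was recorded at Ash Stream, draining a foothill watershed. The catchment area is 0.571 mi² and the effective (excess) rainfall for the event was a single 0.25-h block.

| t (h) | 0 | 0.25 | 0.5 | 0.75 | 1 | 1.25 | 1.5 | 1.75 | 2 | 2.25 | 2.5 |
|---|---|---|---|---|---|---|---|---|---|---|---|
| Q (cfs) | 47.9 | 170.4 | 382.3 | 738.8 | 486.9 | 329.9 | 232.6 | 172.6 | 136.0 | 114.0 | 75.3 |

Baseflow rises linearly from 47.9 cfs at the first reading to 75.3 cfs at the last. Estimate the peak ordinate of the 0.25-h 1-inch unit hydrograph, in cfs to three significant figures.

Direct runoff: 0.00, 119.76, 328.92, 682.68, 428.04, 268.30, 168.26, 105.52, 66.18, 41.44, 0.00 cfs; ΣQ_DR = 2209 cfs, peak = 682.68 cfs.
Runoff depth d = ΣQ_DR·Δt / A = 2209 × 900 / (0.571 mi²) = 1.499 in.
The 1-inch UH is the DRH scaled by (1 in)/d, so U_p = 682.68 × 1/1.499 = 455 cfs.

U_p ≈ 455 cfs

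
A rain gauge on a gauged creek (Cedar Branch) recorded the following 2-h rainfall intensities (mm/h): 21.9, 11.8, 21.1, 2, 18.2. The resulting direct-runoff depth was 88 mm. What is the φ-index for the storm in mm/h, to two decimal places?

φ ≈ 7.25 mm/h

Only the 4 blocks with intensity above φ contribute runoff: 21.9, 11.8, 21.1, 18.2 mm/h.
Σ(I−φ)·Δt = d  ⇒  (21.9+11.8+21.1+18.2 − 4φ)·2 = 88
φ = (73.00 − 88/2) / 4 = 7.25 mm/h.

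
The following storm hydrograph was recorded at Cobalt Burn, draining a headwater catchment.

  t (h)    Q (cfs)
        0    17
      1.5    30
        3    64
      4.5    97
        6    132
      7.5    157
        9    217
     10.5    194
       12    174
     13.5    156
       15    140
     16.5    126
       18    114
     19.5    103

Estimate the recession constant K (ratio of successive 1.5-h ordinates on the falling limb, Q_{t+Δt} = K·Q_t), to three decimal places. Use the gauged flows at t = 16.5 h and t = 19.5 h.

K ≈ 0.904

Using the recession-limb readings at t = 16.5 h and t = 19.5 h: Q falls from 126 to 103 cfs over 2 intervals.
K = (Q₂/Q₁)^(1/2) = (103/126)^(1/2) = 0.904.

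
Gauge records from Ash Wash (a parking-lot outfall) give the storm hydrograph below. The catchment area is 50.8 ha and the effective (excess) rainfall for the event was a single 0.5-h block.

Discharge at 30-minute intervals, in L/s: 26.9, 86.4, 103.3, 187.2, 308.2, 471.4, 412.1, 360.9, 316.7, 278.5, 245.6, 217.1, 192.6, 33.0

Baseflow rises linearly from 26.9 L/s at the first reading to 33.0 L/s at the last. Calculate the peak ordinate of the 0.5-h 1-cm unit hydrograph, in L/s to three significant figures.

Direct runoff: 0.00, 59.03, 75.46, 158.89, 279.42, 442.15, 382.38, 330.72, 286.05, 247.38, 214.01, 185.04, 160.07, 0.00 L/s; ΣQ_DR = 2821 L/s, peak = 442.15 L/s.
Runoff depth d = ΣQ_DR·Δt / A = 2821 × 1800 / (50.8 ha) = 9.994 mm.
The 1-cm UH is the DRH scaled by (10 mm)/d, so U_p = 442.15 × 10/9.994 = 442 L/s.

U_p ≈ 442 L/s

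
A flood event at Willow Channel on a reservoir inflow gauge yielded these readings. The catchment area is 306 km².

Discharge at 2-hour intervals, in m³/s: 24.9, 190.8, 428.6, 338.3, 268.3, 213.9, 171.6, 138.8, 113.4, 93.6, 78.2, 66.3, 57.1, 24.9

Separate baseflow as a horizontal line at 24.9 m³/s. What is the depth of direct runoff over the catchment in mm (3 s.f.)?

Direct runoff: 0.0, 165.9, 403.7, 313.4, 243.4, 189.0, 146.7, 113.9, 88.5, 68.7, 53.3, 41.4, 32.2, 0.0 m³/s; ΣQ_DR = 1860 m³/s.
V = ΣQ_DR · Δt = 1860 × 7200 s = 1.339 × 10^7 m³.
Over A = 306 km², depth = V / A = 43.8 mm.

d ≈ 43.8 mm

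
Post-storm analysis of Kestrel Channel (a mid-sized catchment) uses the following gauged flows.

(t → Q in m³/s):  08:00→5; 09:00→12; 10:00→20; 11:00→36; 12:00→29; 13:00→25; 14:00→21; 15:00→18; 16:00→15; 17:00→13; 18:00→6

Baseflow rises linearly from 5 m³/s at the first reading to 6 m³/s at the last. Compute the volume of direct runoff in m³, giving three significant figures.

V ≈ 5.02 × 10^5 m³

Direct-runoff ordinates (Q − Q_b): 0.00, 6.90, 14.80, 30.70, 23.60, 19.50, 15.40, 12.30, 9.20, 7.10, 0.00 m³/s.
ΣQ_DR = 139.5 m³/s.
With Δt = 1 h = 3600 s, V = ΣQ_DR · Δt = 139.5 × 3600 = 5.02 × 10^5 m³.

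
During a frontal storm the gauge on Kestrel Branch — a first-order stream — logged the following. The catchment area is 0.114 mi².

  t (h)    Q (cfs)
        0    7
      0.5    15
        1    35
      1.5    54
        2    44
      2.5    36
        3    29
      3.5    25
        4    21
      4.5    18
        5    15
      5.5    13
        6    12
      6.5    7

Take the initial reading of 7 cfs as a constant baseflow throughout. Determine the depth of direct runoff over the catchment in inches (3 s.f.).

Direct runoff: 0.0, 8.0, 28.0, 47.0, 37.0, 29.0, 22.0, 18.0, 14.0, 11.0, 8.0, 6.0, 5.0, 0.0 cfs; ΣQ_DR = 233.0 cfs.
V = ΣQ_DR · Δt = 233.0 × 1800 s = 4.194 × 10^5 ft³.
Over A = 0.114 mi², depth = V / A = 1.58 in.

d ≈ 1.58 in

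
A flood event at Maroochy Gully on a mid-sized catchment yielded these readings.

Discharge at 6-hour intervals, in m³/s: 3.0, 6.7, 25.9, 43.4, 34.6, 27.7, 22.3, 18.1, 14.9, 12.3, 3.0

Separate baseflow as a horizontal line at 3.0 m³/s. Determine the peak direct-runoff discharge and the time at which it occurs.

Q_p = 40.4 m³/s at t = 18 h

Subtracting baseflow gives direct-runoff ordinates: 0.0, 3.7, 22.9, 40.4, 31.6, 24.7, 19.3, 15.1, 11.9, 9.3, 0.0 m³/s.
The maximum is 40.4 m³/s, occurring at the reading for t = 18 h.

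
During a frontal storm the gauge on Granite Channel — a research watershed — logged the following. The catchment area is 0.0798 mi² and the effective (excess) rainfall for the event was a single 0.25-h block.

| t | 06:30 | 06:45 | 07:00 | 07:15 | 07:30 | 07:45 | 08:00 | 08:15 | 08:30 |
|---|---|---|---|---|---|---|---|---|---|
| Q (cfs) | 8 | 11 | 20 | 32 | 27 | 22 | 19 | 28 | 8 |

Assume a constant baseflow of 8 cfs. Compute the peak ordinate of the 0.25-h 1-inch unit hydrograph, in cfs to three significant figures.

Direct runoff: 0.0, 3.0, 12.0, 24.0, 19.0, 14.0, 11.0, 20.0, 0.0 cfs; ΣQ_DR = 103.0 cfs, peak = 24.0 cfs.
Runoff depth d = ΣQ_DR·Δt / A = 103.0 × 900 / (0.0798 mi²) = 0.5000 in.
The 1-inch UH is the DRH scaled by (1 in)/d, so U_p = 24.0 × 1/0.5000 = 48.0 cfs.

U_p ≈ 48.0 cfs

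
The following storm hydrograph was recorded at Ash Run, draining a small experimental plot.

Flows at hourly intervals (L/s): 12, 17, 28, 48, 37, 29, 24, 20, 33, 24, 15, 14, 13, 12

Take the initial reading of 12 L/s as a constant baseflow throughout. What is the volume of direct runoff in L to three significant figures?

Direct-runoff ordinates (Q − Q_b): 0.0, 5.0, 16.0, 36.0, 25.0, 17.0, 12.0, 8.0, 21.0, 12.0, 3.0, 2.0, 1.0, 0.0 L/s.
ΣQ_DR = 158.0 L/s.
With Δt = 1 h = 3600 s, V = ΣQ_DR · Δt = 158.0 × 3600 = 5.69 × 10^5 L.

V ≈ 5.69 × 10^5 L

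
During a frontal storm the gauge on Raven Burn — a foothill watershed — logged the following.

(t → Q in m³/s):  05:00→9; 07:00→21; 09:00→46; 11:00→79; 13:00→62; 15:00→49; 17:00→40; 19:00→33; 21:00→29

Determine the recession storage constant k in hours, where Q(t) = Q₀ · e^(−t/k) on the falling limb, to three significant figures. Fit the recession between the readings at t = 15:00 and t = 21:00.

On the falling limb, Q drops from 49 to 29 m³/s between t = 15:00 and t = 21:00 (Δt = 6 h).
k = −Δt / ln(Q₂/Q₁) = −6 / ln(29/49) = 11.4 h.

k ≈ 11.4 h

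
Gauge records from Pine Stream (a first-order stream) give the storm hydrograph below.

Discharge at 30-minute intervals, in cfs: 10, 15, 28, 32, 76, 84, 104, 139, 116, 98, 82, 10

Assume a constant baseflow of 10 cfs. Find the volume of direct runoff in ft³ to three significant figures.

Direct-runoff ordinates (Q − Q_b): 0.0, 5.0, 18.0, 22.0, 66.0, 74.0, 94.0, 129.0, 106.0, 88.0, 72.0, 0.0 cfs.
ΣQ_DR = 674.0 cfs.
With Δt = 0.5 h = 1800 s, V = ΣQ_DR · Δt = 674.0 × 1800 = 1.21 × 10^6 ft³.

V ≈ 1.21 × 10^6 ft³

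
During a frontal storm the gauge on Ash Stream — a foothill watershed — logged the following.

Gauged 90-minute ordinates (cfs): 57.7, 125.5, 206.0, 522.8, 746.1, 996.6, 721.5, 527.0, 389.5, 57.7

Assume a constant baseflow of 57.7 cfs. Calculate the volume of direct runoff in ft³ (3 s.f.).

Direct-runoff ordinates (Q − Q_b): 0.0, 67.8, 148.3, 465.1, 688.4, 938.9, 663.8, 469.3, 331.8, 0.0 cfs.
ΣQ_DR = 3773 cfs.
With Δt = 1.5 h = 5400 s, V = ΣQ_DR · Δt = 3773 × 5400 = 2.04 × 10^7 ft³.

V ≈ 2.04 × 10^7 ft³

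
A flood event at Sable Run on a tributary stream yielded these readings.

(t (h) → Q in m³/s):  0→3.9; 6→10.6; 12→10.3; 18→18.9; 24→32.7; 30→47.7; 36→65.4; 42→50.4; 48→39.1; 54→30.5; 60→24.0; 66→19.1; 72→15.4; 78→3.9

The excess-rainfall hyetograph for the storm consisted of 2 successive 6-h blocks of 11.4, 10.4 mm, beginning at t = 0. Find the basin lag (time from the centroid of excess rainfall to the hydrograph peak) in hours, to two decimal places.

t_L ≈ 30.14 h

Centroid of excess rainfall: t_c = Σ P_i·t̄_i / ΣP_i = 5.8624 h (block centres at 3, 9 h).
Hydrograph peak occurs at t = 36 h, so basin lag t_L = 36 − 5.8624 = 30.14 h.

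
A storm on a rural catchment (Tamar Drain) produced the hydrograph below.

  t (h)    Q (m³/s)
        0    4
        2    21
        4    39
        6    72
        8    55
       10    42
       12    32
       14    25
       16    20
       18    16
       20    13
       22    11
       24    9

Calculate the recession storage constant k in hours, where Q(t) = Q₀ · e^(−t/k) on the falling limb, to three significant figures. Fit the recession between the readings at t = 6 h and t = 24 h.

On the falling limb, Q drops from 72 to 9 m³/s between t = 6 h and t = 24 h (Δt = 18 h).
k = −Δt / ln(Q₂/Q₁) = −18 / ln(9/72) = 8.66 h.

k ≈ 8.66 h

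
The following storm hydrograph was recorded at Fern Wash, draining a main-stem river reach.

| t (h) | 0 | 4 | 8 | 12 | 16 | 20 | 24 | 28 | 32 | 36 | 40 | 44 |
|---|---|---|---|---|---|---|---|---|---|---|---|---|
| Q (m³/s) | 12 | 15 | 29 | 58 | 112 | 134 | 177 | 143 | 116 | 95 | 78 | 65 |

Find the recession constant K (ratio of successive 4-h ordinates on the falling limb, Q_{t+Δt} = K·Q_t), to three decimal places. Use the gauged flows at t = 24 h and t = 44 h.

Using the recession-limb readings at t = 24 h and t = 44 h: Q falls from 177 to 65 m³/s over 5 intervals.
K = (Q₂/Q₁)^(1/5) = (65/177)^(1/5) = 0.818.

K ≈ 0.818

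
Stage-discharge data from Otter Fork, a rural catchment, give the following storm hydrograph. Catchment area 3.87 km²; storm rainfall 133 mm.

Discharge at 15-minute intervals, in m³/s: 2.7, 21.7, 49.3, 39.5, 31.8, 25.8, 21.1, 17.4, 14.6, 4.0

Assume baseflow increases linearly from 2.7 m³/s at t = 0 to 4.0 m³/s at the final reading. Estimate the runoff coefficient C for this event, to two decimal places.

ΣQ_DR = 194.4 m³/s; V = ΣQ_DR·Δt = 1.750 × 10^5 m³.
Runoff depth d = V / A = 45.21 mm.
C = d / P = 45.21 / 133 = 0.34.

C ≈ 0.34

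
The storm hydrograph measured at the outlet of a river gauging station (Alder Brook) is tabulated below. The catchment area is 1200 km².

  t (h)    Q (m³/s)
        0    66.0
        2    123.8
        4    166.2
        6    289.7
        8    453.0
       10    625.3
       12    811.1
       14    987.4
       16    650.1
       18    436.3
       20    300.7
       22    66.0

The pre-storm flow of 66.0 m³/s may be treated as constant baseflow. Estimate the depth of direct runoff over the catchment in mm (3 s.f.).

d ≈ 25.1 mm

Direct runoff: 0.0, 57.8, 100.2, 223.7, 387.0, 559.3, 745.1, 921.4, 584.1, 370.3, 234.7, 0.0 m³/s; ΣQ_DR = 4184 m³/s.
V = ΣQ_DR · Δt = 4184 × 7200 s = 3.012 × 10^7 m³.
Over A = 1200 km², depth = V / A = 25.1 mm.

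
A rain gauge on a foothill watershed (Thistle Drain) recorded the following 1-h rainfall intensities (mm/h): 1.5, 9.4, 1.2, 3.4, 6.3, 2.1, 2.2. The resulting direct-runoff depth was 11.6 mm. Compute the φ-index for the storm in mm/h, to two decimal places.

φ ≈ 2.50 mm/h

Only the 3 blocks with intensity above φ contribute runoff: 9.4, 3.4, 6.3 mm/h.
Σ(I−φ)·Δt = d  ⇒  (9.4+3.4+6.3 − 3φ)·1 = 11.6
φ = (19.10 − 11.6/1) / 3 = 2.50 mm/h.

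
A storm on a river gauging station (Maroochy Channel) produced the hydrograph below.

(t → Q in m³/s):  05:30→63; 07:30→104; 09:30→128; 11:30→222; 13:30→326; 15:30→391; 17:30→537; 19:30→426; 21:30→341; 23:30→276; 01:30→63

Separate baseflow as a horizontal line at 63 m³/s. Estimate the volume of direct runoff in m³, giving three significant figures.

V ≈ 1.57 × 10^7 m³

Direct-runoff ordinates (Q − Q_b): 0.0, 41.0, 65.0, 159.0, 263.0, 328.0, 474.0, 363.0, 278.0, 213.0, 0.0 m³/s.
ΣQ_DR = 2184 m³/s.
With Δt = 2 h = 7200 s, V = ΣQ_DR · Δt = 2184 × 7200 = 1.57 × 10^7 m³.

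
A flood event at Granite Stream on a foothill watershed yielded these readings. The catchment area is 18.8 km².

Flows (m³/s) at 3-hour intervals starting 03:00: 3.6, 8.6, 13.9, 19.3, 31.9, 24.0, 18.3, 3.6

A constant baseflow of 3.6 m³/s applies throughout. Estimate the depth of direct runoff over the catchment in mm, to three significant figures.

Direct runoff: 0.0, 5.0, 10.3, 15.7, 28.3, 20.4, 14.7, 0.0 m³/s; ΣQ_DR = 94.40 m³/s.
V = ΣQ_DR · Δt = 94.40 × 10800 s = 1.020 × 10^6 m³.
Over A = 18.8 km², depth = V / A = 54.2 mm.

d ≈ 54.2 mm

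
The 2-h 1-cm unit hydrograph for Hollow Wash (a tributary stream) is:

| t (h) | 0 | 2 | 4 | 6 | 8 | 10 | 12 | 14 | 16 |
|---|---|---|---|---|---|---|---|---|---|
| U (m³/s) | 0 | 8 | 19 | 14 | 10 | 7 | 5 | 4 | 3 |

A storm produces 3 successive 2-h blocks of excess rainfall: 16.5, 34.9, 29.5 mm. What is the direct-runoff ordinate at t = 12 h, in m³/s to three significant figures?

By discrete convolution, Q_j = Σ (P_i / 10 mm) · U_{j−i}.
At t = 12 h (j=6): Q = (16.5/10)·5 + (34.9/10)·7 + (29.5/10)·10 = 62.2 m³/s.

Q ≈ 62.2 m³/s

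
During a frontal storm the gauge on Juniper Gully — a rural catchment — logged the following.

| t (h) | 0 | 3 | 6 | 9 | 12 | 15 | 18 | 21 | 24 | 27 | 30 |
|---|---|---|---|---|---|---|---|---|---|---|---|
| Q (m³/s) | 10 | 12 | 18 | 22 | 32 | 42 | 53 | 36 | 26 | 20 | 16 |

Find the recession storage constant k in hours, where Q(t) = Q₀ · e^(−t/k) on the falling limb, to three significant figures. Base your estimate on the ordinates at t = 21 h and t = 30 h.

On the falling limb, Q drops from 36 to 16 m³/s between t = 21 h and t = 30 h (Δt = 9 h).
k = −Δt / ln(Q₂/Q₁) = −9 / ln(16/36) = 11.1 h.

k ≈ 11.1 h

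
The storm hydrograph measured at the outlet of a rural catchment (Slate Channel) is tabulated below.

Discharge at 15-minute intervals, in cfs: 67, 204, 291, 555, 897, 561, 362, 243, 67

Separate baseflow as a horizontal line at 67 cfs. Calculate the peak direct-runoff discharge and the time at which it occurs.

Subtracting baseflow gives direct-runoff ordinates: 0.0, 137.0, 224.0, 488.0, 830.0, 494.0, 295.0, 176.0, 0.0 cfs.
The maximum is 830.0 cfs, occurring at the reading for t = 1 h.

Q_p = 830.0 cfs at t = 1 h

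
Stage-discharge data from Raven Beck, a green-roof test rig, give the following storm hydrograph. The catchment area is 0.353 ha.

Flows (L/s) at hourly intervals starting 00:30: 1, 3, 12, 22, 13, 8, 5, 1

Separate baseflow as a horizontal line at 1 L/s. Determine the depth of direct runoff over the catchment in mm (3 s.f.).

d ≈ 58.1 mm

Direct runoff: 0.0, 2.0, 11.0, 21.0, 12.0, 7.0, 4.0, 0.0 L/s; ΣQ_DR = 57.00 L/s.
V = ΣQ_DR · Δt = 57.00 × 3600 s = 2.052 × 10^5 L.
Over A = 0.353 ha, depth = V / A = 58.1 mm.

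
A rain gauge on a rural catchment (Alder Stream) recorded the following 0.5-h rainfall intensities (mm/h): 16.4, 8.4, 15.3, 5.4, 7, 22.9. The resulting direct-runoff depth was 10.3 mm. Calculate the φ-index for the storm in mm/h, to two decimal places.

φ ≈ 11.33 mm/h

Only the 3 blocks with intensity above φ contribute runoff: 16.4, 15.3, 22.9 mm/h.
Σ(I−φ)·Δt = d  ⇒  (16.4+15.3+22.9 − 3φ)·0.5 = 10.3
φ = (54.60 − 10.3/0.5) / 3 = 11.33 mm/h.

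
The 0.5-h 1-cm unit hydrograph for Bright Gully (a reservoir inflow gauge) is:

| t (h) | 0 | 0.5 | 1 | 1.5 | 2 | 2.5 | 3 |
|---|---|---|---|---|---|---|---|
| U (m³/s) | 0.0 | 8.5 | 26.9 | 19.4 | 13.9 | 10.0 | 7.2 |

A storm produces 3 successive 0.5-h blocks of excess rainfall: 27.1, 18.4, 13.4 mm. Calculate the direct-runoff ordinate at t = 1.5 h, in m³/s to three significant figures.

By discrete convolution, Q_j = Σ (P_i / 10 mm) · U_{j−i}.
At t = 1.5 h (j=3): Q = (27.1/10)·19.4 + (18.4/10)·26.9 + (13.4/10)·8.5 = 113 m³/s.

Q ≈ 113 m³/s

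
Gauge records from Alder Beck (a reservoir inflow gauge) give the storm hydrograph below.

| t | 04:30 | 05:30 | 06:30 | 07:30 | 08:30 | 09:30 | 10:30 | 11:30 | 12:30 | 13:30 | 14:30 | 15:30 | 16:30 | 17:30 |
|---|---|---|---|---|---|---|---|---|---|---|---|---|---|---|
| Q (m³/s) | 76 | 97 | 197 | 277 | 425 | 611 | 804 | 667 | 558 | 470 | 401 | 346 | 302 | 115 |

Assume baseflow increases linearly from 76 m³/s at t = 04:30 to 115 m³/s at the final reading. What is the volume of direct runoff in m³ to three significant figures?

Direct-runoff ordinates (Q − Q_b): 0.00, 18.00, 115.00, 192.00, 337.00, 520.00, 710.00, 570.00, 458.00, 367.00, 295.00, 237.00, 190.00, 0.00 m³/s.
ΣQ_DR = 4009 m³/s.
With Δt = 1 h = 3600 s, V = ΣQ_DR · Δt = 4009 × 3600 = 1.44 × 10^7 m³.

V ≈ 1.44 × 10^7 m³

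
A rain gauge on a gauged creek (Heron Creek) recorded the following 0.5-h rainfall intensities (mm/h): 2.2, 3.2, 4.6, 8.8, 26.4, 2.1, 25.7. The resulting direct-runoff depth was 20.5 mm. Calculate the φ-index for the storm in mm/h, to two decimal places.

Only the 3 blocks with intensity above φ contribute runoff: 8.8, 26.4, 25.7 mm/h.
Σ(I−φ)·Δt = d  ⇒  (8.8+26.4+25.7 − 3φ)·0.5 = 20.5
φ = (60.90 − 20.5/0.5) / 3 = 6.63 mm/h.

φ ≈ 6.63 mm/h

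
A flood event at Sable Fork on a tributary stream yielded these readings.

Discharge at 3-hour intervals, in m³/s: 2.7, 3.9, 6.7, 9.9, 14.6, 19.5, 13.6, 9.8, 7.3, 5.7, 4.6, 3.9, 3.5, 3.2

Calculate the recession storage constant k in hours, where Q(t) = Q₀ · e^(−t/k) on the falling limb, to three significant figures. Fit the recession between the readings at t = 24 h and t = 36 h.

On the falling limb, Q drops from 7.3 to 3.5 m³/s between t = 24 h and t = 36 h (Δt = 12 h).
k = −Δt / ln(Q₂/Q₁) = −12 / ln(3.5/7.3) = 16.3 h.

k ≈ 16.3 h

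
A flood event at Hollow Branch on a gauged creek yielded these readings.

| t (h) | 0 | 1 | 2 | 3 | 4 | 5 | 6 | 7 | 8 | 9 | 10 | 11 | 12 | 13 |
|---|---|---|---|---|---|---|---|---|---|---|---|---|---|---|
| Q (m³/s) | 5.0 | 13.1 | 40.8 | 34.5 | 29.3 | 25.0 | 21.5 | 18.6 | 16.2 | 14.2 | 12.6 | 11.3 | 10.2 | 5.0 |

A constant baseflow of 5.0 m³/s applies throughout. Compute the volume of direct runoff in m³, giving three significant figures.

Direct-runoff ordinates (Q − Q_b): 0.0, 8.1, 35.8, 29.5, 24.3, 20.0, 16.5, 13.6, 11.2, 9.2, 7.6, 6.3, 5.2, 0.0 m³/s.
ΣQ_DR = 187.3 m³/s.
With Δt = 1 h = 3600 s, V = ΣQ_DR · Δt = 187.3 × 3600 = 6.74 × 10^5 m³.

V ≈ 6.74 × 10^5 m³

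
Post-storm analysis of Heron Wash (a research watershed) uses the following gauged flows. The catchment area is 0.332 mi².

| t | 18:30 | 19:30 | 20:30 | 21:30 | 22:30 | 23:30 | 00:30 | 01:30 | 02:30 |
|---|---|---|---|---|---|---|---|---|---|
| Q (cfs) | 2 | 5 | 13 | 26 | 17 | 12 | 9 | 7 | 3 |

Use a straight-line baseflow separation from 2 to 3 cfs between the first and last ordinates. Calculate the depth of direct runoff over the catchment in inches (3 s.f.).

d ≈ 0.334 in

Direct runoff: 0.00, 2.88, 10.75, 23.62, 14.50, 9.38, 6.25, 4.12, 0.00 cfs; ΣQ_DR = 71.50 cfs.
V = ΣQ_DR · Δt = 71.50 × 3600 s = 2.574 × 10^5 ft³.
Over A = 0.332 mi², depth = V / A = 0.334 in.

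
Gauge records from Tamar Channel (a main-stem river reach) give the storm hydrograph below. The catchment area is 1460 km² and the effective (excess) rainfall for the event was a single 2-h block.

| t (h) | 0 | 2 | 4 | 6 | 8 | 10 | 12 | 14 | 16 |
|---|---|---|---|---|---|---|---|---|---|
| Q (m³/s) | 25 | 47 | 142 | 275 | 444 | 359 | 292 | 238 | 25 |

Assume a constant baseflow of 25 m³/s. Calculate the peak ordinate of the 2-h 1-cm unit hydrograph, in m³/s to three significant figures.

Direct runoff: 0.0, 22.0, 117.0, 250.0, 419.0, 334.0, 267.0, 213.0, 0.0 m³/s; ΣQ_DR = 1622 m³/s, peak = 419.0 m³/s.
Runoff depth d = ΣQ_DR·Δt / A = 1622 × 7200 / (1460 km²) = 7.999 mm.
The 1-cm UH is the DRH scaled by (10 mm)/d, so U_p = 419.0 × 10/7.999 = 524 m³/s.

U_p ≈ 524 m³/s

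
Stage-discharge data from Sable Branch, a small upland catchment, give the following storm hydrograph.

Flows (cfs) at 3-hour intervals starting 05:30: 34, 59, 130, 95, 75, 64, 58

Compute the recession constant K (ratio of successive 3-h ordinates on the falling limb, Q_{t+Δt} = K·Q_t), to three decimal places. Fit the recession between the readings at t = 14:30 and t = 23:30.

K ≈ 0.848

Using the recession-limb readings at t = 14:30 and t = 23:30: Q falls from 95 to 58 cfs over 3 intervals.
K = (Q₂/Q₁)^(1/3) = (58/95)^(1/3) = 0.848.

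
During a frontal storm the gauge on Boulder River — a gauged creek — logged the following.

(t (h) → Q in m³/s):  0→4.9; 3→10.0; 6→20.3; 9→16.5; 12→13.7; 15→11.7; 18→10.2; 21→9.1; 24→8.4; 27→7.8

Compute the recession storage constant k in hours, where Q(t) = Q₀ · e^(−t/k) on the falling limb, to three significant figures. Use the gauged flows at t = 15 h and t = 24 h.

k ≈ 27.2 h

On the falling limb, Q drops from 11.7 to 8.4 m³/s between t = 15 h and t = 24 h (Δt = 9 h).
k = −Δt / ln(Q₂/Q₁) = −9 / ln(8.4/11.7) = 27.2 h.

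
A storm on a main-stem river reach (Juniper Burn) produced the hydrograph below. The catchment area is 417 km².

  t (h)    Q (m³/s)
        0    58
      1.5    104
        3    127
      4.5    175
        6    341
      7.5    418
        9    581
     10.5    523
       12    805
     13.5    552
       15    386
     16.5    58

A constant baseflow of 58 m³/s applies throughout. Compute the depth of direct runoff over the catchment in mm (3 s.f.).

d ≈ 44.4 mm

Direct runoff: 0.0, 46.0, 69.0, 117.0, 283.0, 360.0, 523.0, 465.0, 747.0, 494.0, 328.0, 0.0 m³/s; ΣQ_DR = 3432 m³/s.
V = ΣQ_DR · Δt = 3432 × 5400 s = 1.853 × 10^7 m³.
Over A = 417 km², depth = V / A = 44.4 mm.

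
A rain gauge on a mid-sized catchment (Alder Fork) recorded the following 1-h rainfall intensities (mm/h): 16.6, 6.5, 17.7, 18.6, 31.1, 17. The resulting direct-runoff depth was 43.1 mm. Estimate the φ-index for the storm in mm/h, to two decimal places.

φ ≈ 11.58 mm/h

Only the 5 blocks with intensity above φ contribute runoff: 16.6, 17.7, 18.6, 31.1, 17 mm/h.
Σ(I−φ)·Δt = d  ⇒  (16.6+17.7+18.6+31.1+17 − 5φ)·1 = 43.1
φ = (101.0 − 43.1/1) / 5 = 11.58 mm/h.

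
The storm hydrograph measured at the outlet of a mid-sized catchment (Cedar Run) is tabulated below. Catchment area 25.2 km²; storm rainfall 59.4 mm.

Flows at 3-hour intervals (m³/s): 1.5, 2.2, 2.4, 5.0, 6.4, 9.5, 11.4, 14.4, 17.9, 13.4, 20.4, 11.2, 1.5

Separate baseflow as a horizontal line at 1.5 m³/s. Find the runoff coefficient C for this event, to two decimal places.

C ≈ 0.70

ΣQ_DR = 97.70 m³/s; V = ΣQ_DR·Δt = 1.055 × 10^6 m³.
Runoff depth d = V / A = 41.87 mm.
C = d / P = 41.87 / 59.4 = 0.70.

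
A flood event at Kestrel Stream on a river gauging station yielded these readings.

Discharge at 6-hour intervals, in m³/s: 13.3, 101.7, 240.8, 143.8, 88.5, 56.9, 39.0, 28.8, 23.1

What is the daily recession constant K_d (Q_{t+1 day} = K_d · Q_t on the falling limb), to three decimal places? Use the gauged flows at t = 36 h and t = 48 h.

K_d ≈ 0.351

Between t = 36 h and t = 48 h the flow falls from 39.0 to 23.1 m³/s over 2×6 h = 12 h.
Per-interval ratio K = (23.1/39.0)^(1/2) = 0.7696; K_d = K^(24/6) = 0.351.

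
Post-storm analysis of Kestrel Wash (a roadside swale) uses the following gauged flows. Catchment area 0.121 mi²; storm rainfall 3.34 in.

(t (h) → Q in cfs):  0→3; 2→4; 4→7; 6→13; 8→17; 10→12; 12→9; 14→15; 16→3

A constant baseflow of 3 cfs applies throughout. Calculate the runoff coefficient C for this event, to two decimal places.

C ≈ 0.43

ΣQ_DR = 56.00 cfs; V = ΣQ_DR·Δt = 4.032 × 10^5 ft³.
Runoff depth d = V / A = 1.434 in.
C = d / P = 1.434 / 3.34 = 0.43.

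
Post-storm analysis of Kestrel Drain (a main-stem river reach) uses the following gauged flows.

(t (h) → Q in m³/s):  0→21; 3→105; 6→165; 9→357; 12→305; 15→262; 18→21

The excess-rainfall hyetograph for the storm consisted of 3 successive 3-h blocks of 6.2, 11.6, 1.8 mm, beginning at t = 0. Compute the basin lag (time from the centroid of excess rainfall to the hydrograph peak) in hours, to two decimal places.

t_L ≈ 5.17 h

Centroid of excess rainfall: t_c = Σ P_i·t̄_i / ΣP_i = 3.8265 h (block centres at 1.5, 4.5, 7.5 h).
Hydrograph peak occurs at t = 9 h, so basin lag t_L = 9 − 3.8265 = 5.17 h.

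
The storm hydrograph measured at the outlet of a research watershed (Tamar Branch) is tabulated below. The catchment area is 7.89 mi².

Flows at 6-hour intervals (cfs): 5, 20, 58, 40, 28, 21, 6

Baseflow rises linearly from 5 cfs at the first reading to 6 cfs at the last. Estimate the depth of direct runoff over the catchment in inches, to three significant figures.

d ≈ 0.164 in

Direct runoff: 0.00, 14.83, 52.67, 34.50, 22.33, 15.17, 0.00 cfs; ΣQ_DR = 139.5 cfs.
V = ΣQ_DR · Δt = 139.5 × 21600 s = 3.013 × 10^6 ft³.
Over A = 7.89 mi², depth = V / A = 0.164 in.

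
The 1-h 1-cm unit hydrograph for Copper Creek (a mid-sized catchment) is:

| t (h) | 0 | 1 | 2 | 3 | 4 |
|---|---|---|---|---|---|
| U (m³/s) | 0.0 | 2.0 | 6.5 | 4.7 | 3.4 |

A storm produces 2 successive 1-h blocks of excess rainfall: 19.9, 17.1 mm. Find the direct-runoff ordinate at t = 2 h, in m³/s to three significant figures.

Q ≈ 16.4 m³/s

By discrete convolution, Q_j = Σ (P_i / 10 mm) · U_{j−i}.
At t = 2 h (j=2): Q = (19.9/10)·6.5 + (17.1/10)·2.0 = 16.4 m³/s.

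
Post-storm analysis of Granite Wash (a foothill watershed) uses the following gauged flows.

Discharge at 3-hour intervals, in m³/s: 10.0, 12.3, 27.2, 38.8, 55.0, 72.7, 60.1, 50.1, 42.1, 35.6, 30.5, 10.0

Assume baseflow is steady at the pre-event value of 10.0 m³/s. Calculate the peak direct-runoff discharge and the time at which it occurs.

Q_p = 62.7 m³/s at t = 15 h

Subtracting baseflow gives direct-runoff ordinates: 0.0, 2.3, 17.2, 28.8, 45.0, 62.7, 50.1, 40.1, 32.1, 25.6, 20.5, 0.0 m³/s.
The maximum is 62.7 m³/s, occurring at the reading for t = 15 h.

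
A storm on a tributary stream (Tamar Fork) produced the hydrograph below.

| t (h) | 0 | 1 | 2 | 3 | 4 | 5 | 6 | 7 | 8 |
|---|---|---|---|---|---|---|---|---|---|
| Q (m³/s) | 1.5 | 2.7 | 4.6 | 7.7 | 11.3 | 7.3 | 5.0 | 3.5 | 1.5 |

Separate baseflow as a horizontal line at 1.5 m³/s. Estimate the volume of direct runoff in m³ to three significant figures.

Direct-runoff ordinates (Q − Q_b): 0.0, 1.2, 3.1, 6.2, 9.8, 5.8, 3.5, 2.0, 0.0 m³/s.
ΣQ_DR = 31.60 m³/s.
With Δt = 1 h = 3600 s, V = ΣQ_DR · Δt = 31.60 × 3600 = 1.14 × 10^5 m³.

V ≈ 1.14 × 10^5 m³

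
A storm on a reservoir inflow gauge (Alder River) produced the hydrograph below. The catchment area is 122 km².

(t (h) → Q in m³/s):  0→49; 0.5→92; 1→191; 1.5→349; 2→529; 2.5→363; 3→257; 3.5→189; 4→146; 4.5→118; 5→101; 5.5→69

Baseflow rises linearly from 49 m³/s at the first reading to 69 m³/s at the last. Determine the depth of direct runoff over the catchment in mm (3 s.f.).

d ≈ 25.7 mm

Direct runoff: 0.00, 41.18, 138.36, 294.55, 472.73, 304.91, 197.09, 127.27, 82.45, 52.64, 33.82, 0.00 m³/s; ΣQ_DR = 1745 m³/s.
V = ΣQ_DR · Δt = 1745 × 1800 s = 3.141 × 10^6 m³.
Over A = 122 km², depth = V / A = 25.7 mm.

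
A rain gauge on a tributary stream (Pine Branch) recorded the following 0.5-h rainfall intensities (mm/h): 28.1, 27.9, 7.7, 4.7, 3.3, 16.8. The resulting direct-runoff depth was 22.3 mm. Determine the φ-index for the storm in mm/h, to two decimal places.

Only the 3 blocks with intensity above φ contribute runoff: 28.1, 27.9, 16.8 mm/h.
Σ(I−φ)·Δt = d  ⇒  (28.1+27.9+16.8 − 3φ)·0.5 = 22.3
φ = (72.80 − 22.3/0.5) / 3 = 9.40 mm/h.

φ ≈ 9.40 mm/h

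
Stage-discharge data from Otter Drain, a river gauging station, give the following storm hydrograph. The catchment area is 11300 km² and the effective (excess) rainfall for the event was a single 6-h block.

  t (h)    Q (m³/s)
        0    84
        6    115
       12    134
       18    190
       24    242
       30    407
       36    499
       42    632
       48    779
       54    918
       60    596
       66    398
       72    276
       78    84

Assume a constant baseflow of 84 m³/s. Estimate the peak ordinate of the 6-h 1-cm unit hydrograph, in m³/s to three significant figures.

U_p ≈ 1040 m³/s

Direct runoff: 0.0, 31.0, 50.0, 106.0, 158.0, 323.0, 415.0, 548.0, 695.0, 834.0, 512.0, 314.0, 192.0, 0.0 m³/s; ΣQ_DR = 4178 m³/s, peak = 834.0 m³/s.
Runoff depth d = ΣQ_DR·Δt / A = 4178 × 21600 / (11300 km²) = 7.986 mm.
The 1-cm UH is the DRH scaled by (10 mm)/d, so U_p = 834.0 × 10/7.986 = 1040 m³/s.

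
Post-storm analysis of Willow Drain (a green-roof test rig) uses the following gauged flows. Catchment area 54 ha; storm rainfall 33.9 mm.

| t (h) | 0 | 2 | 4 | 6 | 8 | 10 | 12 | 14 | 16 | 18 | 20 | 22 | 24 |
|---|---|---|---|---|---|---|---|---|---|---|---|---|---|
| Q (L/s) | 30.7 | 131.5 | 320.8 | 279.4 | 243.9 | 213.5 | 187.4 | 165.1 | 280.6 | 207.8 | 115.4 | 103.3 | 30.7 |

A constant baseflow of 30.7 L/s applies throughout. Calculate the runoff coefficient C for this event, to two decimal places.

C ≈ 0.75

ΣQ_DR = 1911 L/s; V = ΣQ_DR·Δt = 1.376 × 10^7 L.
Runoff depth d = V / A = 25.48 mm.
C = d / P = 25.48 / 33.9 = 0.75.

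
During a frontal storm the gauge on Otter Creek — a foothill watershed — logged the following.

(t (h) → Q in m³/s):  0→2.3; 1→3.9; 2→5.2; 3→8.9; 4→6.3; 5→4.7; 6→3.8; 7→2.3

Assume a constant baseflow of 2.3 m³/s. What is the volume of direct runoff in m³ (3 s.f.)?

V ≈ 68400 m³

Direct-runoff ordinates (Q − Q_b): 0.0, 1.6, 2.9, 6.6, 4.0, 2.4, 1.5, 0.0 m³/s.
ΣQ_DR = 19.00 m³/s.
With Δt = 1 h = 3600 s, V = ΣQ_DR · Δt = 19.00 × 3600 = 68400 m³.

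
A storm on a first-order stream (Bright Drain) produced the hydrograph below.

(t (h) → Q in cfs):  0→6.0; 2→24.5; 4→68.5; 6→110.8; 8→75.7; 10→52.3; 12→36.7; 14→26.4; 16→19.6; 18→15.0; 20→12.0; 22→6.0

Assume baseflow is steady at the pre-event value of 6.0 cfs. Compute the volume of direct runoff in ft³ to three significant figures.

Direct-runoff ordinates (Q − Q_b): 0.0, 18.5, 62.5, 104.8, 69.7, 46.3, 30.7, 20.4, 13.6, 9.0, 6.0, 0.0 cfs.
ΣQ_DR = 381.5 cfs.
With Δt = 2 h = 7200 s, V = ΣQ_DR · Δt = 381.5 × 7200 = 2.75 × 10^6 ft³.

V ≈ 2.75 × 10^6 ft³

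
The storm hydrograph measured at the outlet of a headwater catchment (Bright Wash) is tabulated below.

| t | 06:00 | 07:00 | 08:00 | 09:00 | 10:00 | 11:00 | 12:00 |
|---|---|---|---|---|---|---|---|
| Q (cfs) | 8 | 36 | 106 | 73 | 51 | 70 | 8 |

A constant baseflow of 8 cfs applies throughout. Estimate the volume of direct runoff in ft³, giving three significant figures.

Direct-runoff ordinates (Q − Q_b): 0.0, 28.0, 98.0, 65.0, 43.0, 62.0, 0.0 cfs.
ΣQ_DR = 296.0 cfs.
With Δt = 1 h = 3600 s, V = ΣQ_DR · Δt = 296.0 × 3600 = 1.07 × 10^6 ft³.

V ≈ 1.07 × 10^6 ft³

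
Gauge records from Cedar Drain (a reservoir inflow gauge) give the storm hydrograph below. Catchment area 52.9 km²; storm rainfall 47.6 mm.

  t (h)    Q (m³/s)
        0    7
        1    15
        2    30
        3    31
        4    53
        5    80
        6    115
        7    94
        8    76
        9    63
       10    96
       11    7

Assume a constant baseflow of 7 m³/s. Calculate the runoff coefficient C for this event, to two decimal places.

ΣQ_DR = 583.0 m³/s; V = ΣQ_DR·Δt = 2.099 × 10^6 m³.
Runoff depth d = V / A = 39.67 mm.
C = d / P = 39.67 / 47.6 = 0.83.

C ≈ 0.83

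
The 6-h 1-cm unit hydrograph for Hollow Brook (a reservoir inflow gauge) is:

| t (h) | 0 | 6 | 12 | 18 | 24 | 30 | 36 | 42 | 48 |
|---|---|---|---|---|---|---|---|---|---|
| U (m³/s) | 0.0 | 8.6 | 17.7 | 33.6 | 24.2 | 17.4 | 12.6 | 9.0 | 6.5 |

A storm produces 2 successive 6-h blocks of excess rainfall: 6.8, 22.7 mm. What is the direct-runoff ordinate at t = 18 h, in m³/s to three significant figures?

Q ≈ 63.0 m³/s

By discrete convolution, Q_j = Σ (P_i / 10 mm) · U_{j−i}.
At t = 18 h (j=3): Q = (6.8/10)·33.6 + (22.7/10)·17.7 = 63.0 m³/s.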